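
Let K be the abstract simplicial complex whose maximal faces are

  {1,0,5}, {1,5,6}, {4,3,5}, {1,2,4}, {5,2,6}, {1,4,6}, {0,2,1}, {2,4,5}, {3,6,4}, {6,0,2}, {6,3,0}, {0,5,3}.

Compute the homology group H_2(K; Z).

Order the vertices as 0 < 1 < 2 < 3 < 4 < 5 < 6. Listing each simplex with vertices in this order, K has dimension 2 with simplices:

  0-simplices (7): [0], [1], [2], [3], [4], [5], [6]
  1-simplices (18): [0,1], [0,2], [0,3], [0,5], [0,6], [1,2], [1,4], [1,5], [1,6], [2,4], [2,5], [2,6], [3,4], [3,5], [3,6], [4,5], [4,6], [5,6]
  2-simplices (12): [0,1,2], [0,1,5], [0,2,6], [0,3,5], [0,3,6], [1,2,4], [1,4,6], [1,5,6], [2,4,5], [2,5,6], [3,4,5], [3,4,6]

giving chain groups C_0 ≅ Z^7, C_1 ≅ Z^18, C_2 ≅ Z^12.

∂_1: C_1 → C_0 sends each edge [p,q] (with p < q) to q − p. For instance
  ∂[1,5] = [5] − [1].
As a 7×18 matrix over Z this has rank 6, with invariant factors (1,1,1,1,1,1).

∂_2: C_2 → C_1 acts by ∂[p,q,r] = [q,r] − [p,r] + [p,q]. For instance
  ∂[0,3,6] = [3,6] − [0,6] + [0,3],
  ∂[2,5,6] = [5,6] − [2,6] + [2,5].
The 18×12 boundary matrix has rank 12 and Smith normal form diag(1,1,1,1,1,1,1,1,1,1,1,2).

From H_k ≅ ker(∂_k) / im(∂_{k+1}) we obtain:

  H_2: rank ker ∂_2 − rank ∂_3 = (12 − 12) − 0 = 0, and there is no ∂_3, so H_2 = 0.

(K is a triangulation of the real projective plane RP^2.)

H_2 = 0.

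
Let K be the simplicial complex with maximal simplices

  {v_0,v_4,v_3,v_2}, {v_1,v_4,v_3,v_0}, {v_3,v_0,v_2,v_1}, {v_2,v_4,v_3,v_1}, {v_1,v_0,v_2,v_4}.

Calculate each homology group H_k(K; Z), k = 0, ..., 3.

H_0 = Z,  H_1 = 0,  H_2 = 0,  H_3 = Z.

Order the vertices as v_0 < v_1 < v_2 < v_3 < v_4. Listing each simplex with vertices in this order, K has dimension 3 with simplices:

  0-simplices (5): [v_0], [v_1], [v_2], [v_3], [v_4]
  1-simplices (10): [v_0,v_1], [v_0,v_2], [v_0,v_3], [v_0,v_4], [v_1,v_2], [v_1,v_3], [v_1,v_4], [v_2,v_3], [v_2,v_4], [v_3,v_4]
  2-simplices (10): [v_0,v_1,v_2], [v_0,v_1,v_3], [v_0,v_1,v_4], [v_0,v_2,v_3], [v_0,v_2,v_4], [v_0,v_3,v_4], [v_1,v_2,v_3], [v_1,v_2,v_4], [v_1,v_3,v_4], [v_2,v_3,v_4]
  3-simplices (5): [v_0,v_1,v_2,v_3], [v_0,v_1,v_2,v_4], [v_0,v_1,v_3,v_4], [v_0,v_2,v_3,v_4], [v_1,v_2,v_3,v_4]

giving chain groups C_0 ≅ Z^5, C_1 ≅ Z^10, C_2 ≅ Z^10, C_3 ≅ Z^5.

Boundary ∂_1: C_1 → C_0 maps an edge to its endpoints' difference, ∂[p,q] = q − p.
The resulting 5×10 matrix has rank 4, and its Smith normal form has invariant factors (1,1,1,1).

Boundary ∂_2: C_2 → C_1 acts by ∂[p,q,r] = [q,r] − [p,r] + [p,q]. For instance
  ∂[v_1,v_3,v_4] = [v_3,v_4] − [v_1,v_4] + [v_1,v_3],
  ∂[v_0,v_2,v_4] = [v_2,v_4] − [v_0,v_4] + [v_0,v_2].
As a 10×10 matrix over Z this has rank 6, with invariant factors (1,1,1,1,1,1).

Boundary ∂_3: C_3 → C_2 sends each 3-simplex σ to the alternating sum Σ_i (−1)^i (σ with its i-th vertex removed). For instance
  ∂[v_0,v_1,v_2,v_4] = [v_1,v_2,v_4] − [v_0,v_2,v_4] + [v_0,v_1,v_4] − [v_0,v_1,v_2],
  ∂[v_0,v_1,v_2,v_3] = [v_1,v_2,v_3] − [v_0,v_2,v_3] + [v_0,v_1,v_3] − [v_0,v_1,v_2].
The 10×5 boundary matrix has rank 4 and Smith normal form diag(1,1,1,1).

Computing H_k = (kernel of ∂_k) / (image of ∂_{k+1}):

  H_0: rank C_0 − rank ∂_1 = 5 − 4 = 1, and the invariant factors of ∂_1 are all 1, so H_0 = Z.
  H_1: rank ker ∂_1 − rank ∂_2 = (10 − 4) − 6 = 0, and the invariant factors of ∂_2 are all 1, so H_1 = 0.
  H_2: rank ker ∂_2 − rank ∂_3 = (10 − 6) − 4 = 0, and the invariant factors of ∂_3 are all 1, so H_2 = 0.
  H_3: rank ker ∂_3 − rank ∂_4 = (5 − 4) − 0 = 1, and there is no ∂_4, so H_3 = Z.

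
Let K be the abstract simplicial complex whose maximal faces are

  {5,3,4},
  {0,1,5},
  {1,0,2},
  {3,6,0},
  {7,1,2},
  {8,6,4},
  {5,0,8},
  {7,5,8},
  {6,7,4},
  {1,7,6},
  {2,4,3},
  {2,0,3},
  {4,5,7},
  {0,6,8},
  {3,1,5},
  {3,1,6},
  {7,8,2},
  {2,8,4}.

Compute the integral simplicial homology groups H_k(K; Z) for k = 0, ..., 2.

H_0 = Z,  H_1 = Z ⊕ Z/2,  H_2 = 0.

We work with the vertex ordering 0 < 1 < 2 < 3 < 4 < 5 < 6 < 7 < 8. The simplices of K, each written with vertices in increasing order, are:

  0-simplices (9): [0], [1], [2], [3], [4], [5], [6], [7], [8]
  1-simplices (27): (27 of them)
  2-simplices (18): [0,1,2], [0,1,5], [0,2,3], [0,3,6], [0,5,8], [0,6,8], [1,2,7], [1,3,5], [1,3,6], [1,6,7], [2,3,4], [2,4,8], [2,7,8], [3,4,5], [4,5,7], [4,6,7], [4,6,8], [5,7,8]

so the chain groups are C_0 ≅ Z^9, C_1 ≅ Z^27, C_2 ≅ Z^18.

∂_1: C_1 → C_0 is given by ∂[p,q] = [q] − [p]. For instance
  ∂[0,2] = [2] − [0].
This gives a 9×27 integer matrix of rank 8; reducing to Smith normal form yields diagonal entries (1,1,1,1,1,1,1,1).

Boundary ∂_2: C_2 → C_1 sends each 2-simplex [p,q,r] to [q,r] − [p,r] + [p,q]. For instance
  ∂[0,1,5] = [1,5] − [0,5] + [0,1],
  ∂[0,5,8] = [5,8] − [0,8] + [0,5].
This gives a 27×18 integer matrix of rank 18; reducing to Smith normal form yields diagonal entries (1,1,1,1,1,1,1,1,1,1,1,1,1,1,1,1,1,2).

From H_k ≅ ker(∂_k) / im(∂_{k+1}) we obtain:

  H_0: rank C_0 − rank ∂_1 = 9 − 8 = 1, and the invariant factors of ∂_1 are all 1, so H_0 = Z.
  H_1: rank ker ∂_1 − rank ∂_2 = (27 − 8) − 18 = 1, and ∂_2 has invariant factor 2 > 1, so H_1 = Z ⊕ Z/2.
  H_2: rank ker ∂_2 − rank ∂_3 = (18 − 18) − 0 = 0, and there is no ∂_3, so H_2 = 0.

As a check, the Euler characteristic is 9 − 27 + 18 = 0, which agrees with 1 − 1 + 0 = 0.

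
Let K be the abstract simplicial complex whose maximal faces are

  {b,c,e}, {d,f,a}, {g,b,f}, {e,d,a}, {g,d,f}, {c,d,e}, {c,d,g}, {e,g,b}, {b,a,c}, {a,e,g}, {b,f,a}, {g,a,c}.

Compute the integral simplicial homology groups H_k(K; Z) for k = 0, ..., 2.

H_0 ≅ Z,  H_1 ≅ Z_2,  H_2 = 0.

Fix the vertex order a < b < c < d < e < f < g and write every simplex with vertices in increasing order. Then dim K = 2 and the simplices of K are:

  0-simplices (7): a, b, c, d, e, f, g
  1-simplices (18): ab, ac, ad, ae, af, ag, bc, be, bf, bg, cd, ce, cg, de, df, dg, eg, fg
  2-simplices (12): abc, abf, acg, ade, adf, aeg, bce, beg, bfg, cde, cdg, dfg

so the chain groups are C_0 ≅ Z^7, C_1 ≅ Z^18, C_2 ≅ Z^12.

The boundary map ∂_1: C_1 → C_0 is given by ∂[p,q] = [q] − [p]. For instance
  ∂bg = g − b.
The resulting 7×18 matrix has rank 6, and its Smith normal form has invariant factors (1,1,1,1,1,1).

∂_2: C_2 → C_1 maps a triangle to the signed sum of its edges. For instance
  ∂adf = df − af + ad,
  ∂ade = de − ae + ad.
The resulting 18×12 matrix has rank 12, and its Smith normal form has invariant factors (1,1,1,1,1,1,1,1,1,1,1,2).

Reading off H_k = ker ∂_k / im ∂_{k+1}:

  H_0: rank C_0 − rank ∂_1 = 7 − 6 = 1, and the invariant factors of ∂_1 are all 1, so H_0 = Z.
  H_1: rank ker ∂_1 − rank ∂_2 = (18 − 6) − 12 = 0, and ∂_2 has invariant factor 2 > 1, so H_1 = Z_2.
  H_2: rank ker ∂_2 − rank ∂_3 = (12 − 12) − 0 = 0, and there is no ∂_3, so H_2 = 0.

(K is a triangulation of the real projective plane RP^2.)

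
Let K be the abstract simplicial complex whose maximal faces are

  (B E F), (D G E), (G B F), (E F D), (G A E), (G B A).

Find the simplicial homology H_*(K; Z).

K has 6 vertices, 12 edges, 6 triangles.
rank ∂_0 = 0, rank ∂_1 = 5 ⇒ b_0 = 6 − 0 − 5 = 1; all invariant factors of ∂_1 are 1 so no torsion. So H_0 = Z.
rank ∂_1 = 5, rank ∂_2 = 6 ⇒ b_1 = 12 − 5 − 6 = 1; all invariant factors of ∂_2 are 1 so no torsion. So H_1 = Z.
rank ∂_2 = 6, rank ∂_3 = 0 ⇒ b_2 = 6 − 6 − 0 = 0. So H_2 = 0.

H_0 ≅ Z,  H_1 ≅ Z,  H_2 = 0.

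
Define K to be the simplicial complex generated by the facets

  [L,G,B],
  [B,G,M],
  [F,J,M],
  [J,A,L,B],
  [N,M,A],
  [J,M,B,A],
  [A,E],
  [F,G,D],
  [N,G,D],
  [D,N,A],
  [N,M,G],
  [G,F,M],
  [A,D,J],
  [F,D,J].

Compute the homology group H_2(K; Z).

We work with the vertex ordering A < B < D < E < F < G < J < L < M < N. The simplices of K, each written with vertices in increasing order, are:

  0-simplices (10): A, B, D, E, F, G, J, L, M, N
  1-simplices (24): AB, AD, AE, AJ, AL, AM, AN, BG, BJ, BL, BM, DF, DG, DJ, DN, FG, FJ, FM, GL, GM, GN, JL, JM, MN
  2-simplices (18): ABJ, ABL, ABM, ADJ, ADN, AJL, AJM, AMN, BGL, BGM, BJL, BJM, DFG, DFJ, DGN, FGM, FJM, GMN
  3-simplices (2): ABJL, ABJM

giving chain groups C_0 ≅ Z^10, C_1 ≅ Z^24, C_2 ≅ Z^18, C_3 ≅ Z^2.

Boundary ∂_1: C_1 → C_0 is given by ∂[p,q] = [q] − [p].
As a 10×24 matrix over Z this has rank 9, with invariant factors (1,1,1,1,1,1,1,1,1).

The boundary map ∂_2: C_2 → C_1 maps a triangle to the signed sum of its edges. For instance
  ∂AMN = MN − AN + AM,
  ∂ABM = BM − AM + AB.
This gives a 24×18 integer matrix of rank 15; reducing to Smith normal form yields diagonal entries (1,1,1,1,1,1,1,1,1,1,1,1,1,1,1).

∂_3: C_3 → C_2 sends each 3-simplex σ to the alternating sum Σ_i (−1)^i (σ with its i-th vertex removed). For instance
  ∂ABJL = BJL − AJL + ABL − ABJ,
  ∂ABJM = BJM − AJM + ABM − ABJ.
The 18×2 boundary matrix has rank 2 and Smith normal form diag(1,1).

Reading off H_k = ker ∂_k / im ∂_{k+1}:

  H_2: rank ker ∂_2 − rank ∂_3 = (18 − 15) − 2 = 1, and the invariant factors of ∂_3 are all 1, so H_2 ≅ Z.

H_2 = Z.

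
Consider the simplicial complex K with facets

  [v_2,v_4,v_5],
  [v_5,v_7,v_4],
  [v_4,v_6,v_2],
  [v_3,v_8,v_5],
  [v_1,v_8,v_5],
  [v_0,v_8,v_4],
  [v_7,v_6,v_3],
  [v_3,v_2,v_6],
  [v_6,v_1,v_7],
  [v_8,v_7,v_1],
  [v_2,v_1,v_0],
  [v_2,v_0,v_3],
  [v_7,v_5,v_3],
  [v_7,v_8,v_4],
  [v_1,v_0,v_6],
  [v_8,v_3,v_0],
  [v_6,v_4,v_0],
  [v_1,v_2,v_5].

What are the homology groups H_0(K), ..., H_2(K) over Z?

K has 9 vertices, 27 edges, 18 triangles.
rank ∂_0 = 0, rank ∂_1 = 8 ⇒ b_0 = 9 − 0 − 8 = 1; all invariant factors of ∂_1 are 1 so no torsion. So H_0 ≅ Z.
rank ∂_1 = 8, rank ∂_2 = 18 ⇒ b_1 = 27 − 8 − 18 = 1; ∂_2 has invariant factor(s) [2] giving torsion. So H_1 ≅ Z ⊕ Z_2.
rank ∂_2 = 18, rank ∂_3 = 0 ⇒ b_2 = 18 − 18 − 0 = 0. So H_2 ≅ 0.

H_0 = Z,  H_1 = Z ⊕ Z_2,  H_2 = 0.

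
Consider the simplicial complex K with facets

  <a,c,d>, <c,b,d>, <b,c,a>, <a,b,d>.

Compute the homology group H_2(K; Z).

Fix the vertex order a < b < c < d and write every simplex with vertices in increasing order. Then dim K = 2 and the simplices of K are:

  0-simplices (4): a, b, c, d
  1-simplices (6): ab, ac, ad, bc, bd, cd
  2-simplices (4): abc, abd, acd, bcd

so the chain groups are C_0 ≅ Z^4, C_1 ≅ Z^6, C_2 ≅ Z^4.

Boundary ∂_1: C_1 → C_0 is given by ∂[p,q] = [q] − [p]. For instance
  ∂ab = b − a.
The 4×6 boundary matrix has rank 3 and Smith normal form diag(1,1,1).

∂_2: C_2 → C_1 sends each 2-simplex [p,q,r] to [q,r] − [p,r] + [p,q]. For instance
  ∂acd = cd − ad + ac,
  ∂bcd = cd − bd + bc.
The 6×4 boundary matrix has rank 3 and Smith normal form diag(1,1,1).

Computing H_k = (kernel of ∂_k) / (image of ∂_{k+1}):

  H_2: rank ker ∂_2 − rank ∂_3 = (4 − 3) − 0 = 1, and there is no ∂_3, so H_2 ≅ Z.

(K is a triangulation of the 2-sphere S^2.)

H_2 = Z.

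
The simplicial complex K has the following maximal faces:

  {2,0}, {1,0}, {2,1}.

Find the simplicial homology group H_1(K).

H_1 ≅ Z.

Fix the vertex order 0 < 1 < 2 and write every simplex with vertices in increasing order. Then dim K = 1 and the simplices of K are:

  0-simplices (3): [0], [1], [2]
  1-simplices (3): [0,1], [0,2], [1,2]

giving chain groups C_0 ≅ Z^3, C_1 ≅ Z^3.

∂_1: C_1 → C_0 sends each edge [p,q] (with p < q) to q − p. For instance
  ∂[1,2] = [2] − [1].
This gives a 3×3 integer matrix of rank 2; reducing to Smith normal form yields diagonal entries (1,1).

Computing H_k = (kernel of ∂_k) / (image of ∂_{k+1}):

  H_1: rank ker ∂_1 − rank ∂_2 = (3 − 2) − 0 = 1, and there is no ∂_2, so H_1 ≅ Z.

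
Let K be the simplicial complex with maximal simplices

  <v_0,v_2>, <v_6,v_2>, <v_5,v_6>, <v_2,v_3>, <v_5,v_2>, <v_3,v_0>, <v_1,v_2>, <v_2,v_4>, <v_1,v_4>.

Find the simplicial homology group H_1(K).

H_1 ≅ Z^3.

K has 7 vertices, 9 edges.
rank ∂_1 = 6, rank ∂_2 = 0 ⇒ b_1 = 9 − 6 − 0 = 3. So H_1 = Z^3.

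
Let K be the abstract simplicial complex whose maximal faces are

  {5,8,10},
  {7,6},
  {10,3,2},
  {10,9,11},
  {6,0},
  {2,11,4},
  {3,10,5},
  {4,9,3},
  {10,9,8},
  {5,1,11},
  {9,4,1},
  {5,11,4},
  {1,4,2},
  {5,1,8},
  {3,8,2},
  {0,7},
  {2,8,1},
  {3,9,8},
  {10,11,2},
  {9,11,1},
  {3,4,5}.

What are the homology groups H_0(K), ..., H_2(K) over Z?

Take the total order 0 < 1 < 2 < 3 < 4 < 5 < 6 < 7 < 8 < 9 < 10 < 11 on the vertex set. Then K (dimension 2) consists of the simplices:

  0-simplices (12): [0], [1], [2], [3], [4], [5], [6], [7], [8], [9], [10], [11]
  1-simplices (30): (30 of them)
  2-simplices (18): (18 of them)

giving chain groups C_0 ≅ Z^12, C_1 ≅ Z^30, C_2 ≅ Z^18.

The boundary map ∂_1: C_1 → C_0 is given by ∂[p,q] = [q] − [p].
As a 12×30 matrix over Z this has rank 10, with invariant factors (1,1,1,1,1,1,1,1,1,1).

Boundary ∂_2: C_2 → C_1 sends each 2-simplex [p,q,r] to [q,r] − [p,r] + [p,q]. For instance
  ∂[2,4,11] = [4,11] − [2,11] + [2,4],
  ∂[1,2,4] = [2,4] − [1,4] + [1,2].
The resulting 30×18 matrix has rank 18, and its Smith normal form has invariant factors (1,1,1,1,1,1,1,1,1,1,1,1,1,1,1,1,1,2).

Computing H_k = (kernel of ∂_k) / (image of ∂_{k+1}):

  H_0: rank C_0 − rank ∂_1 = 12 − 10 = 2, and the invariant factors of ∂_1 are all 1, so H_0 ≅ Z^2.
  H_1: rank ker ∂_1 − rank ∂_2 = (30 − 10) − 18 = 2, and ∂_2 has invariant factor 2 > 1, so H_1 ≅ Z^2 ⊕ Z/2Z.
  H_2: rank ker ∂_2 − rank ∂_3 = (18 − 18) − 0 = 0, and there is no ∂_3, so H_2 ≅ 0.

(K is a triangulation of the disjoint union of the circle S^1 and the Klein bottle.)

H_0 ≅ Z^2,  H_1 ≅ Z^2 ⊕ Z/2Z,  H_2 = 0.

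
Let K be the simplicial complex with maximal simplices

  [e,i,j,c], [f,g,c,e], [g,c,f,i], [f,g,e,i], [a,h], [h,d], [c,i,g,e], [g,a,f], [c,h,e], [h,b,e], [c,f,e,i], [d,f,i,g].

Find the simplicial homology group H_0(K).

Fix the vertex order a < b < c < d < e < f < g < h < i < j and write every simplex with vertices in increasing order. Then dim K = 3 and the simplices of K are:

  0-simplices (10): a, b, c, d, e, f, g, h, i, j
  1-simplices (24): af, ag, ah, be, bh, ce, cf, cg, ch, ci, cj, df, dg, dh, di, ef, eg, eh, ei, ej, fg, fi, gi, ij
  2-simplices (19): afg, beh, cef, ceg, ceh, cei, cej, cfg, cfi, cgi, cij, dfg, dfi, dgi, efg, efi, egi, eij, fgi
  3-simplices (7): cefg, cefi, cegi, ceij, cfgi, dfgi, efgi

so the chain groups are C_0 ≅ Z^10, C_1 ≅ Z^24, C_2 ≅ Z^19, C_3 ≅ Z^7.

∂_1: C_1 → C_0 sends each edge [p,q] (with p < q) to q − p.
This gives a 10×24 integer matrix of rank 9; reducing to Smith normal form yields diagonal entries (1,1,1,1,1,1,1,1,1).

The boundary map ∂_2: C_2 → C_1 acts by ∂[p,q,r] = [q,r] − [p,r] + [p,q]. For instance
  ∂beh = eh − bh + be,
  ∂cef = ef − cf + ce.
As a 24×19 matrix over Z this has rank 13, with invariant factors (1,1,1,1,1,1,1,1,1,1,1,1,1).

Boundary ∂_3: C_3 → C_2 sends each 3-simplex σ to the alternating sum Σ_i (−1)^i (σ with its i-th vertex removed). For instance
  ∂cefg = efg − cfg + ceg − cef,
  ∂cfgi = fgi − cgi + cfi − cfg.
This gives a 19×7 integer matrix of rank 6; reducing to Smith normal form yields diagonal entries (1,1,1,1,1,1).

Reading off H_k = ker ∂_k / im ∂_{k+1}:

  H_0: rank C_0 − rank ∂_1 = 10 − 9 = 1, and the invariant factors of ∂_1 are all 1, so H_0 = Z.

H_0 = Z.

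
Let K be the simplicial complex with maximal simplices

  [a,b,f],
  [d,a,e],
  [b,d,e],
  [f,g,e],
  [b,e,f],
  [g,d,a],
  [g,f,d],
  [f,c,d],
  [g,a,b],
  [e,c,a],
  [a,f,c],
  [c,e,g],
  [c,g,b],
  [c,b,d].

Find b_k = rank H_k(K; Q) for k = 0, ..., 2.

b_0 = 1, b_1 = 2, b_2 = 1.

Take the total order a < b < c < d < e < f < g on the vertex set. Then K (dimension 2) consists of the simplices:

  0-simplices (7): a, b, c, d, e, f, g
  1-simplices (21): ab, ac, ad, ae, af, ag, bc, bd, be, bf, bg, cd, ce, cf, cg, de, df, dg, ef, eg, fg
  2-simplices (14): abf, abg, ace, acf, ade, adg, bcd, bcg, bde, bef, cdf, ceg, dfg, efg

Hence C_0 ≅ Z^7, C_1 ≅ Z^21, C_2 ≅ Z^14.

Boundary ∂_1: C_1 → C_0 is given by ∂[p,q] = [q] − [p].
This gives a 7×21 integer matrix of rank 6; reducing to Smith normal form yields diagonal entries (1,1,1,1,1,1).

Boundary ∂_2: C_2 → C_1 sends each 2-simplex [p,q,r] to [q,r] − [p,r] + [p,q]. For instance
  ∂bcd = cd − bd + bc,
  ∂bef = ef − bf + be.
As a 21×14 matrix over Z this has rank 13, with invariant factors (1,1,1,1,1,1,1,1,1,1,1,1,1).

Reading off H_k = ker ∂_k / im ∂_{k+1}:

  H_0: rank C_0 − rank ∂_1 = 7 − 6 = 1, and the invariant factors of ∂_1 are all 1, so H_0 = Z.
  H_1: rank ker ∂_1 − rank ∂_2 = (21 − 6) − 13 = 2, and the invariant factors of ∂_2 are all 1, so H_1 = Z^2.
  H_2: rank ker ∂_2 − rank ∂_3 = (14 − 13) − 0 = 1, and there is no ∂_3, so H_2 = Z.

Hence the Betti numbers are b_0 = 1, b_1 = 2, b_2 = 1.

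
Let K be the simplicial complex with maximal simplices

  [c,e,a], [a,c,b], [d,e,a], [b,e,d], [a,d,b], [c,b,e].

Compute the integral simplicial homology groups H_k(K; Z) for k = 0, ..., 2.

Fix the vertex order a < b < c < d < e and write every simplex with vertices in increasing order. Then dim K = 2 and the simplices of K are:

  0-simplices (5): a, b, c, d, e
  1-simplices (9): ab, ac, ad, ae, bc, bd, be, ce, de
  2-simplices (6): abc, abd, ace, ade, bce, bde

so the chain groups are C_0 ≅ Z^5, C_1 ≅ Z^9, C_2 ≅ Z^6.

The boundary map ∂_1: C_1 → C_0 is given by ∂[p,q] = [q] − [p]. For instance
  ∂ab = b − a.
The resulting 5×9 matrix has rank 4, and its Smith normal form has invariant factors (1,1,1,1).

Boundary ∂_2: C_2 → C_1 acts by ∂[p,q,r] = [q,r] − [p,r] + [p,q]. For instance
  ∂bce = ce − be + bc,
  ∂ace = ce − ae + ac.
As a 9×6 matrix over Z this has rank 5, with invariant factors (1,1,1,1,1).

Now H_k = ker ∂_k / im ∂_{k+1}, so:

  H_0: rank C_0 − rank ∂_1 = 5 − 4 = 1, and the invariant factors of ∂_1 are all 1, so H_0 ≅ Z.
  H_1: rank ker ∂_1 − rank ∂_2 = (9 − 4) − 5 = 0, and the invariant factors of ∂_2 are all 1, so H_1 ≅ 0.
  H_2: rank ker ∂_2 − rank ∂_3 = (6 − 5) − 0 = 1, and there is no ∂_3, so H_2 ≅ Z.

H_0 = Z,  H_1 = 0,  H_2 = Z.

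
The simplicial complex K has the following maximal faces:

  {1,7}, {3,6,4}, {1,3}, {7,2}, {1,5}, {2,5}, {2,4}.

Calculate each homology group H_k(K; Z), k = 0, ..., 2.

H_0 = Z,  H_1 = Z^2,  H_2 = 0.

We work with the vertex ordering 1 < 2 < 3 < 4 < 5 < 6 < 7. The simplices of K, each written with vertices in increasing order, are:

  0-simplices (7): [1], [2], [3], [4], [5], [6], [7]
  1-simplices (9): [1,3], [1,5], [1,7], [2,4], [2,5], [2,7], [3,4], [3,6], [4,6]
  2-simplices (1): [3,4,6]

so the chain groups are C_0 ≅ Z^7, C_1 ≅ Z^9, C_2 ≅ Z^1.

Boundary ∂_1: C_1 → C_0 is given by ∂[p,q] = [q] − [p]. For instance
  ∂[4,6] = [6] − [4].
This gives a 7×9 integer matrix of rank 6; reducing to Smith normal form yields diagonal entries (1,1,1,1,1,1).

Boundary ∂_2: C_2 → C_1 acts by ∂[p,q,r] = [q,r] − [p,r] + [p,q]. For instance
  ∂[3,4,6] = [4,6] − [3,6] + [3,4].
The resulting 9×1 matrix has rank 1, and its Smith normal form has invariant factors (1).

Computing H_k = (kernel of ∂_k) / (image of ∂_{k+1}):

  H_0: rank C_0 − rank ∂_1 = 7 − 6 = 1, and the invariant factors of ∂_1 are all 1, so H_0 ≅ Z.
  H_1: rank ker ∂_1 − rank ∂_2 = (9 − 6) − 1 = 2, and the invariant factors of ∂_2 are all 1, so H_1 ≅ Z^2.
  H_2: rank ker ∂_2 − rank ∂_3 = (1 − 1) − 0 = 0, and there is no ∂_3, so H_2 ≅ 0.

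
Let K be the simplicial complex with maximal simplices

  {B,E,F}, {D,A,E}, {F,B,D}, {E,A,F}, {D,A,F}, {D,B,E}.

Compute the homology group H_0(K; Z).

H_0 ≅ Z.

Fix the vertex order A < B < D < E < F and write every simplex with vertices in increasing order. Then dim K = 2 and the simplices of K are:

  0-simplices (5): A, B, D, E, F
  1-simplices (9): AD, AE, AF, BD, BE, BF, DE, DF, EF
  2-simplices (6): ADE, ADF, AEF, BDE, BDF, BEF

so the chain groups are C_0 ≅ Z^5, C_1 ≅ Z^9, C_2 ≅ Z^6.

Boundary ∂_1: C_1 → C_0 maps an edge to its endpoints' difference, ∂[p,q] = q − p. For instance
  ∂DF = F − D.
This gives a 5×9 integer matrix of rank 4; reducing to Smith normal form yields diagonal entries (1,1,1,1).

∂_2: C_2 → C_1 sends each 2-simplex [p,q,r] to [q,r] − [p,r] + [p,q]. For instance
  ∂ADE = DE − AE + AD,
  ∂BDF = DF − BF + BD.
This gives a 9×6 integer matrix of rank 5; reducing to Smith normal form yields diagonal entries (1,1,1,1,1).

Now H_k = ker ∂_k / im ∂_{k+1}, so:

  H_0: rank C_0 − rank ∂_1 = 5 − 4 = 1, and the invariant factors of ∂_1 are all 1, so H_0 = Z.

(K is a triangulation of the 2-sphere S^2.)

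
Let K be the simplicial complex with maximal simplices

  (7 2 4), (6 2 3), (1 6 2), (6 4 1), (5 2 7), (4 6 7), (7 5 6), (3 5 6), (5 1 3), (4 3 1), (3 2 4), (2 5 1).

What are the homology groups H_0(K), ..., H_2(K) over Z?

We work with the vertex ordering 1 < 2 < 3 < 4 < 5 < 6 < 7. The simplices of K, each written with vertices in increasing order, are:

  0-simplices (7): [1], [2], [3], [4], [5], [6], [7]
  1-simplices (18): [1,2], [1,3], [1,4], [1,5], [1,6], [2,3], [2,4], [2,5], [2,6], [2,7], [3,4], [3,5], [3,6], [4,6], [4,7], [5,6], [5,7], [6,7]
  2-simplices (12): [1,2,5], [1,2,6], [1,3,4], [1,3,5], [1,4,6], [2,3,4], [2,3,6], [2,4,7], [2,5,7], [3,5,6], [4,6,7], [5,6,7]

so the chain groups are C_0 ≅ Z^7, C_1 ≅ Z^18, C_2 ≅ Z^12.

∂_1: C_1 → C_0 sends each edge [p,q] (with p < q) to q − p.
As a 7×18 matrix over Z this has rank 6, with invariant factors (1,1,1,1,1,1).

∂_2: C_2 → C_1 acts by ∂[p,q,r] = [q,r] − [p,r] + [p,q]. For instance
  ∂[5,6,7] = [6,7] − [5,7] + [5,6],
  ∂[1,2,6] = [2,6] − [1,6] + [1,2].
As a 18×12 matrix over Z this has rank 12, with invariant factors (1,1,1,1,1,1,1,1,1,1,1,2).

Now H_k = ker ∂_k / im ∂_{k+1}, so:

  H_0: rank C_0 − rank ∂_1 = 7 − 6 = 1, and the invariant factors of ∂_1 are all 1, so H_0 ≅ Z.
  H_1: rank ker ∂_1 − rank ∂_2 = (18 − 6) − 12 = 0, and ∂_2 has invariant factor 2 > 1, so H_1 ≅ Z_2.
  H_2: rank ker ∂_2 − rank ∂_3 = (12 − 12) − 0 = 0, and there is no ∂_3, so H_2 ≅ 0.

As a check, the Euler characteristic is 7 − 18 + 12 = 1, which agrees with 1 − 0 + 0 = 1.
(K is a triangulation of the real projective plane RP^2.)

H_0 ≅ Z,  H_1 ≅ Z_2,  H_2 = 0.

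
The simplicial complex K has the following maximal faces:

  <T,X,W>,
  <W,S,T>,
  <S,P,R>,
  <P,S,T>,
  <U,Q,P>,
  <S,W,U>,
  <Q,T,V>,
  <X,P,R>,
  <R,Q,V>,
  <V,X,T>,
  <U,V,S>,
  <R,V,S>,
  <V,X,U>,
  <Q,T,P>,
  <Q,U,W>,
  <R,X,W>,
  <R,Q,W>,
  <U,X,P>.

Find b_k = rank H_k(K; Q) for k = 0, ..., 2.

b_0 = 1, b_1 = 2, b_2 = 1.

Take the total order P < Q < R < S < T < U < V < W < X on the vertex set. Then K (dimension 2) consists of the simplices:

  0-simplices (9): P, Q, R, S, T, U, V, W, X
  1-simplices (27): PQ, PR, PS, PT, PU, PX, QR, QT, QU, QV, QW, RS, RV, RW, RX, ST, SU, SV, SW, TV, TW, TX, UV, UW, UX, VX, WX
  2-simplices (18): PQT, PQU, PRS, PRX, PST, PUX, QRV, QRW, QTV, QUW, RSV, RWX, STW, SUV, SUW, TVX, TWX, UVX

giving chain groups C_0 ≅ Z^9, C_1 ≅ Z^27, C_2 ≅ Z^18.

∂_1: C_1 → C_0 sends each edge [p,q] (with p < q) to q − p. For instance
  ∂PQ = Q − P.
The resulting 9×27 matrix has rank 8, and its Smith normal form has invariant factors (1,1,1,1,1,1,1,1).

The boundary map ∂_2: C_2 → C_1 sends each 2-simplex [p,q,r] to [q,r] − [p,r] + [p,q]. For instance
  ∂PRS = RS − PS + PR,
  ∂QTV = TV − QV + QT.
The 27×18 boundary matrix has rank 17 and Smith normal form diag(1,1,1,1,1,1,1,1,1,1,1,1,1,1,1,1,1).

Reading off H_k = ker ∂_k / im ∂_{k+1}:

  H_0: rank C_0 − rank ∂_1 = 9 − 8 = 1, and the invariant factors of ∂_1 are all 1, so H_0 = Z.
  H_1: rank ker ∂_1 − rank ∂_2 = (27 − 8) − 17 = 2, and the invariant factors of ∂_2 are all 1, so H_1 = Z^2.
  H_2: rank ker ∂_2 − rank ∂_3 = (18 − 17) − 0 = 1, and there is no ∂_3, so H_2 = Z.

Hence the Betti numbers are b_0 = 1, b_1 = 2, b_2 = 1.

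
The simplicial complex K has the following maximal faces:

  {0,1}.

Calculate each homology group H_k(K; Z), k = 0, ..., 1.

Take the total order 0 < 1 on the vertex set. Then K (dimension 1) consists of the simplices:

  0-simplices (2): [0], [1]
  1-simplices (1): [0,1]

so the chain groups are C_0 ≅ Z^2, C_1 ≅ Z^1.

The boundary map ∂_1: C_1 → C_0 sends each edge [p,q] (with p < q) to q − p. For instance
  ∂[0,1] = [1] − [0].
The resulting 2×1 matrix has rank 1, and its Smith normal form has invariant factors (1).

Reading off H_k = ker ∂_k / im ∂_{k+1}:

  H_0: rank C_0 − rank ∂_1 = 2 − 1 = 1, and the invariant factors of ∂_1 are all 1, so H_0 ≅ Z.
  H_1: rank ker ∂_1 − rank ∂_2 = (1 − 1) − 0 = 0, and there is no ∂_2, so H_1 ≅ 0.

As a check, the Euler characteristic is 2 − 1 = 1, which agrees with 1 − 0 = 1.

H_0 = Z,  H_1 = 0.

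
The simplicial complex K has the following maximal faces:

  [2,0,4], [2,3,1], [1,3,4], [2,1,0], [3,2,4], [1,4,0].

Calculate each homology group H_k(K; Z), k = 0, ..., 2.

We work with the vertex ordering 0 < 1 < 2 < 3 < 4. The simplices of K, each written with vertices in increasing order, are:

  0-simplices (5): [0], [1], [2], [3], [4]
  1-simplices (9): [0,1], [0,2], [0,4], [1,2], [1,3], [1,4], [2,3], [2,4], [3,4]
  2-simplices (6): [0,1,2], [0,1,4], [0,2,4], [1,2,3], [1,3,4], [2,3,4]

giving chain groups C_0 ≅ Z^5, C_1 ≅ Z^9, C_2 ≅ Z^6.

Boundary ∂_1: C_1 → C_0 sends each edge [p,q] (with p < q) to q − p.
The 5×9 boundary matrix has rank 4 and Smith normal form diag(1,1,1,1).

The boundary map ∂_2: C_2 → C_1 acts by ∂[p,q,r] = [q,r] − [p,r] + [p,q]. For instance
  ∂[0,1,4] = [1,4] − [0,4] + [0,1],
  ∂[1,3,4] = [3,4] − [1,4] + [1,3].
The resulting 9×6 matrix has rank 5, and its Smith normal form has invariant factors (1,1,1,1,1).

Reading off H_k = ker ∂_k / im ∂_{k+1}:

  H_0: rank C_0 − rank ∂_1 = 5 − 4 = 1, and the invariant factors of ∂_1 are all 1, so H_0 ≅ Z.
  H_1: rank ker ∂_1 − rank ∂_2 = (9 − 4) − 5 = 0, and the invariant factors of ∂_2 are all 1, so H_1 ≅ 0.
  H_2: rank ker ∂_2 − rank ∂_3 = (6 − 5) − 0 = 1, and there is no ∂_3, so H_2 ≅ Z.

As a check, the Euler characteristic is 5 − 9 + 6 = 2, which agrees with 1 − 0 + 1 = 2.

H_0 ≅ Z,  H_1 = 0,  H_2 ≅ Z.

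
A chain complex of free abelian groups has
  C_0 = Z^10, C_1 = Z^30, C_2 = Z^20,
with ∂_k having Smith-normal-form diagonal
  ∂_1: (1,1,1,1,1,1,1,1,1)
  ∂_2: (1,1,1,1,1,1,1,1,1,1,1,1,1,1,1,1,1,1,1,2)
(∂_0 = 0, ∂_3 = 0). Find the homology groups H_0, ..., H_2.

H_0: b_0 = 10 − 0 − 9 = 1; torsion from ∂_1 factors > 1: none. So H_0 ≅ Z.
H_1: b_1 = 30 − 9 − 20 = 1; torsion from ∂_2 factors > 1: [2]. So H_1 ≅ Z ⊕ Z/2.
H_2: b_2 = 20 − 20 − 0 = 0; torsion from ∂_3 factors > 1: none. So H_2 ≅ 0.

H_0 ≅ Z,  H_1 ≅ Z ⊕ Z/2,  H_2 = 0.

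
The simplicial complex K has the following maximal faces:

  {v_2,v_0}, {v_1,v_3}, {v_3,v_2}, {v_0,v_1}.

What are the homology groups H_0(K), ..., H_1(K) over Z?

We work with the vertex ordering v_0 < v_1 < v_2 < v_3. The simplices of K, each written with vertices in increasing order, are:

  0-simplices (4): [v_0], [v_1], [v_2], [v_3]
  1-simplices (4): [v_0,v_1], [v_0,v_2], [v_1,v_3], [v_2,v_3]

so the chain groups are C_0 ≅ Z^4, C_1 ≅ Z^4.

Boundary ∂_1: C_1 → C_0 sends each edge [p,q] (with p < q) to q − p. For instance
  ∂[v_2,v_3] = [v_3] − [v_2].
The resulting 4×4 matrix has rank 3, and its Smith normal form has invariant factors (1,1,1).

Now H_k = ker ∂_k / im ∂_{k+1}, so:

  H_0: rank C_0 − rank ∂_1 = 4 − 3 = 1, and the invariant factors of ∂_1 are all 1, so H_0 = Z.
  H_1: rank ker ∂_1 − rank ∂_2 = (4 − 3) − 0 = 1, and there is no ∂_2, so H_1 = Z.

H_0 = Z,  H_1 = Z.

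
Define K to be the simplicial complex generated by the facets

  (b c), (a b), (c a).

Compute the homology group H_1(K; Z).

Order the vertices as a < b < c. Listing each simplex with vertices in this order, K has dimension 1 with simplices:

  0-simplices (3): a, b, c
  1-simplices (3): ab, ac, bc

giving chain groups C_0 ≅ Z^3, C_1 ≅ Z^3.

The boundary map ∂_1: C_1 → C_0 is given by ∂[p,q] = [q] − [p]. For instance
  ∂ab = b − a.
As a 3×3 matrix over Z this has rank 2, with invariant factors (1,1).

From H_k ≅ ker(∂_k) / im(∂_{k+1}) we obtain:

  H_1: rank ker ∂_1 − rank ∂_2 = (3 − 2) − 0 = 1, and there is no ∂_2, so H_1 = Z.

H_1 ≅ Z.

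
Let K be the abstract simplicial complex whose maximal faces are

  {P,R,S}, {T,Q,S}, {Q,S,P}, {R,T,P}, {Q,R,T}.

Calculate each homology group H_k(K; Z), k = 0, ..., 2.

We work with the vertex ordering P < Q < R < S < T. The simplices of K, each written with vertices in increasing order, are:

  0-simplices (5): P, Q, R, S, T
  1-simplices (10): PQ, PR, PS, PT, QR, QS, QT, RS, RT, ST
  2-simplices (5): PQS, PRS, PRT, QRT, QST

so the chain groups are C_0 ≅ Z^5, C_1 ≅ Z^10, C_2 ≅ Z^5.

The boundary map ∂_1: C_1 → C_0 is given by ∂[p,q] = [q] − [p]. For instance
  ∂PT = T − P.
The resulting 5×10 matrix has rank 4, and its Smith normal form has invariant factors (1,1,1,1).

The boundary map ∂_2: C_2 → C_1 maps a triangle to the signed sum of its edges. For instance
  ∂QST = ST − QT + QS,
  ∂QRT = RT − QT + QR.
This gives a 10×5 integer matrix of rank 5; reducing to Smith normal form yields diagonal entries (1,1,1,1,1).

Now H_k = ker ∂_k / im ∂_{k+1}, so:

  H_0: rank C_0 − rank ∂_1 = 5 − 4 = 1, and the invariant factors of ∂_1 are all 1, so H_0 = Z.
  H_1: rank ker ∂_1 − rank ∂_2 = (10 − 4) − 5 = 1, and the invariant factors of ∂_2 are all 1, so H_1 = Z.
  H_2: rank ker ∂_2 − rank ∂_3 = (5 − 5) − 0 = 0, and there is no ∂_3, so H_2 = 0.

As a check, the Euler characteristic is 5 − 10 + 5 = 0, which agrees with 1 − 1 + 0 = 0.
(K is a triangulation of the Möbius band.)

H_0 ≅ Z,  H_1 ≅ Z,  H_2 = 0.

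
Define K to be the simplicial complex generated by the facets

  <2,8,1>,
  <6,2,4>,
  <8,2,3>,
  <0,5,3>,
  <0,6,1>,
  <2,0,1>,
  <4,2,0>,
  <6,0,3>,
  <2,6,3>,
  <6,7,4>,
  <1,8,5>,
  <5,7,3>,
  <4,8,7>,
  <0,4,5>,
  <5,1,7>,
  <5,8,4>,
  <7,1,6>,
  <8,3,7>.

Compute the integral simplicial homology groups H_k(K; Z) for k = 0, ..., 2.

H_0 = Z,  H_1 = Z ⊕ Z/2,  H_2 = 0.

Order the vertices as 0 < 1 < 2 < 3 < 4 < 5 < 6 < 7 < 8. Listing each simplex with vertices in this order, K has dimension 2 with simplices:

  0-simplices (9): [0], [1], [2], [3], [4], [5], [6], [7], [8]
  1-simplices (27): (27 of them)
  2-simplices (18): [0,1,2], [0,1,6], [0,2,4], [0,3,5], [0,3,6], [0,4,5], [1,2,8], [1,5,7], [1,5,8], [1,6,7], [2,3,6], [2,3,8], [2,4,6], [3,5,7], [3,7,8], [4,5,8], [4,6,7], [4,7,8]

Hence C_0 ≅ Z^9, C_1 ≅ Z^27, C_2 ≅ Z^18.

Boundary ∂_1: C_1 → C_0 maps an edge to its endpoints' difference, ∂[p,q] = q − p.
This gives a 9×27 integer matrix of rank 8; reducing to Smith normal form yields diagonal entries (1,1,1,1,1,1,1,1).

∂_2: C_2 → C_1 sends each 2-simplex [p,q,r] to [q,r] − [p,r] + [p,q]. For instance
  ∂[4,7,8] = [7,8] − [4,8] + [4,7],
  ∂[1,5,8] = [5,8] − [1,8] + [1,5].
The resulting 27×18 matrix has rank 18, and its Smith normal form has invariant factors (1,1,1,1,1,1,1,1,1,1,1,1,1,1,1,1,1,2).

Computing H_k = (kernel of ∂_k) / (image of ∂_{k+1}):

  H_0: rank C_0 − rank ∂_1 = 9 − 8 = 1, and the invariant factors of ∂_1 are all 1, so H_0 ≅ Z.
  H_1: rank ker ∂_1 − rank ∂_2 = (27 − 8) − 18 = 1, and ∂_2 has invariant factor 2 > 1, so H_1 ≅ Z ⊕ Z/2.
  H_2: rank ker ∂_2 − rank ∂_3 = (18 − 18) − 0 = 0, and there is no ∂_3, so H_2 ≅ 0.

(K is a triangulation of the Klein bottle.)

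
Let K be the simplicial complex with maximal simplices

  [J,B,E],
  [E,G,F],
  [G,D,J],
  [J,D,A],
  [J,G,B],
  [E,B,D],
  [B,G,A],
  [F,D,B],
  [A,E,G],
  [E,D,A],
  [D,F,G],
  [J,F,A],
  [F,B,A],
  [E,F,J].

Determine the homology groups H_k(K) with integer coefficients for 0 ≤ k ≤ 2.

We work with the vertex ordering A < B < D < E < F < G < J. The simplices of K, each written with vertices in increasing order, are:

  0-simplices (7): A, B, D, E, F, G, J
  1-simplices (21): AB, AD, AE, AF, AG, AJ, BD, BE, BF, BG, BJ, DE, DF, DG, DJ, EF, EG, EJ, FG, FJ, GJ
  2-simplices (14): ABF, ABG, ADE, ADJ, AEG, AFJ, BDE, BDF, BEJ, BGJ, DFG, DGJ, EFG, EFJ

Hence C_0 ≅ Z^7, C_1 ≅ Z^21, C_2 ≅ Z^14.

∂_1: C_1 → C_0 is given by ∂[p,q] = [q] − [p].
The 7×21 boundary matrix has rank 6 and Smith normal form diag(1,1,1,1,1,1).

The boundary map ∂_2: C_2 → C_1 maps a triangle to the signed sum of its edges. For instance
  ∂ABG = BG − AG + AB,
  ∂EFG = FG − EG + EF.
The resulting 21×14 matrix has rank 13, and its Smith normal form has invariant factors (1,1,1,1,1,1,1,1,1,1,1,1,1).

Computing H_k = (kernel of ∂_k) / (image of ∂_{k+1}):

  H_0: rank C_0 − rank ∂_1 = 7 − 6 = 1, and the invariant factors of ∂_1 are all 1, so H_0 ≅ Z.
  H_1: rank ker ∂_1 − rank ∂_2 = (21 − 6) − 13 = 2, and the invariant factors of ∂_2 are all 1, so H_1 ≅ Z^2.
  H_2: rank ker ∂_2 − rank ∂_3 = (14 − 13) − 0 = 1, and there is no ∂_3, so H_2 ≅ Z.

H_0 = Z,  H_1 = Z^2,  H_2 = Z.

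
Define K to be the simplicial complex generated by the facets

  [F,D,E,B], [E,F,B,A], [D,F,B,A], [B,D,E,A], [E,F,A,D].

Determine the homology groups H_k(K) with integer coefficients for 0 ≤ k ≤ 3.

Take the total order A < B < D < E < F on the vertex set. Then K (dimension 3) consists of the simplices:

  0-simplices (5): A, B, D, E, F
  1-simplices (10): AB, AD, AE, AF, BD, BE, BF, DE, DF, EF
  2-simplices (10): ABD, ABE, ABF, ADE, ADF, AEF, BDE, BDF, BEF, DEF
  3-simplices (5): ABDE, ABDF, ABEF, ADEF, BDEF

Hence C_0 ≅ Z^5, C_1 ≅ Z^10, C_2 ≅ Z^10, C_3 ≅ Z^5.

Boundary ∂_1: C_1 → C_0 sends each edge [p,q] (with p < q) to q − p. For instance
  ∂BF = F − B.
This gives a 5×10 integer matrix of rank 4; reducing to Smith normal form yields diagonal entries (1,1,1,1).

Boundary ∂_2: C_2 → C_1 sends each 2-simplex [p,q,r] to [q,r] − [p,r] + [p,q]. For instance
  ∂AEF = EF − AF + AE,
  ∂BEF = EF − BF + BE.
As a 10×10 matrix over Z this has rank 6, with invariant factors (1,1,1,1,1,1).

∂_3: C_3 → C_2 sends each 3-simplex σ to the alternating sum Σ_i (−1)^i (σ with its i-th vertex removed). For instance
  ∂ABDE = BDE − ADE + ABE − ABD,
  ∂ABEF = BEF − AEF + ABF − ABE.
The resulting 10×5 matrix has rank 4, and its Smith normal form has invariant factors (1,1,1,1).

Computing H_k = (kernel of ∂_k) / (image of ∂_{k+1}):

  H_0: rank C_0 − rank ∂_1 = 5 − 4 = 1, and the invariant factors of ∂_1 are all 1, so H_0 ≅ Z.
  H_1: rank ker ∂_1 − rank ∂_2 = (10 − 4) − 6 = 0, and the invariant factors of ∂_2 are all 1, so H_1 ≅ 0.
  H_2: rank ker ∂_2 − rank ∂_3 = (10 − 6) − 4 = 0, and the invariant factors of ∂_3 are all 1, so H_2 ≅ 0.
  H_3: rank ker ∂_3 − rank ∂_4 = (5 − 4) − 0 = 1, and there is no ∂_4, so H_3 ≅ Z.

(K is a triangulation of the 3-sphere S^3.)

H_0 ≅ Z,  H_1 = 0,  H_2 = 0,  H_3 ≅ Z.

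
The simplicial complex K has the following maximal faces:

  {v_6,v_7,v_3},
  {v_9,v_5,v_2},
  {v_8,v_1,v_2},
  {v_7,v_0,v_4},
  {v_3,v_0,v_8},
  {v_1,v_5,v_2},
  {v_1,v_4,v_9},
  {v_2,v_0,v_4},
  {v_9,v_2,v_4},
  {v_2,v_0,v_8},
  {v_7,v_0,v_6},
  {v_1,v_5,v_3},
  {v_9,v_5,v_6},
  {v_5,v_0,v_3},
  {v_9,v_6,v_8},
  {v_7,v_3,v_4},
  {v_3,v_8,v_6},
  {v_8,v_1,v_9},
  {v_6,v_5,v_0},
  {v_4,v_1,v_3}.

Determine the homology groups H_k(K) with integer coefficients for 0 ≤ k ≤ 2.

K has 10 vertices, 30 edges, 20 triangles.
rank ∂_0 = 0, rank ∂_1 = 9 ⇒ b_0 = 10 − 0 − 9 = 1; all invariant factors of ∂_1 are 1 so no torsion. So H_0 ≅ Z.
rank ∂_1 = 9, rank ∂_2 = 20 ⇒ b_1 = 30 − 9 − 20 = 1; ∂_2 has invariant factor(s) [2] giving torsion. So H_1 ≅ Z ⊕ Z/2Z.
rank ∂_2 = 20, rank ∂_3 = 0 ⇒ b_2 = 20 − 20 − 0 = 0. So H_2 ≅ 0.

H_0 = Z,  H_1 = Z ⊕ Z/2Z,  H_2 = 0.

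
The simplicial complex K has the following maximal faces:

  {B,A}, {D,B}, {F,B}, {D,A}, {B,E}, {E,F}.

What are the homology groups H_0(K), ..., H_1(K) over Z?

We work with the vertex ordering A < B < D < E < F. The simplices of K, each written with vertices in increasing order, are:

  0-simplices (5): A, B, D, E, F
  1-simplices (6): AB, AD, BD, BE, BF, EF

so the chain groups are C_0 ≅ Z^5, C_1 ≅ Z^6.

∂_1: C_1 → C_0 maps an edge to its endpoints' difference, ∂[p,q] = q − p. For instance
  ∂AD = D − A.
The 5×6 boundary matrix has rank 4 and Smith normal form diag(1,1,1,1).

Reading off H_k = ker ∂_k / im ∂_{k+1}:

  H_0: rank C_0 − rank ∂_1 = 5 − 4 = 1, and the invariant factors of ∂_1 are all 1, so H_0 ≅ Z.
  H_1: rank ker ∂_1 − rank ∂_2 = (6 − 4) − 0 = 2, and there is no ∂_2, so H_1 ≅ Z^2.

H_0 = Z,  H_1 = Z^2.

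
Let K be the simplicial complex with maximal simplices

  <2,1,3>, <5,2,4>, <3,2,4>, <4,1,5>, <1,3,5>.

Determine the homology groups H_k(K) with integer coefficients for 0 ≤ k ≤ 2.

H_0 = Z,  H_1 = Z,  H_2 = 0.

Take the total order 1 < 2 < 3 < 4 < 5 on the vertex set. Then K (dimension 2) consists of the simplices:

  0-simplices (5): [1], [2], [3], [4], [5]
  1-simplices (10): [1,2], [1,3], [1,4], [1,5], [2,3], [2,4], [2,5], [3,4], [3,5], [4,5]
  2-simplices (5): [1,2,3], [1,3,5], [1,4,5], [2,3,4], [2,4,5]

Hence C_0 ≅ Z^5, C_1 ≅ Z^10, C_2 ≅ Z^5.

Boundary ∂_1: C_1 → C_0 is given by ∂[p,q] = [q] − [p]. For instance
  ∂[1,2] = [2] − [1].
This gives a 5×10 integer matrix of rank 4; reducing to Smith normal form yields diagonal entries (1,1,1,1).

The boundary map ∂_2: C_2 → C_1 maps a triangle to the signed sum of its edges. For instance
  ∂[2,3,4] = [3,4] − [2,4] + [2,3],
  ∂[1,2,3] = [2,3] − [1,3] + [1,2].
The resulting 10×5 matrix has rank 5, and its Smith normal form has invariant factors (1,1,1,1,1).

From H_k ≅ ker(∂_k) / im(∂_{k+1}) we obtain:

  H_0: rank C_0 − rank ∂_1 = 5 − 4 = 1, and the invariant factors of ∂_1 are all 1, so H_0 = Z.
  H_1: rank ker ∂_1 − rank ∂_2 = (10 − 4) − 5 = 1, and the invariant factors of ∂_2 are all 1, so H_1 = Z.
  H_2: rank ker ∂_2 − rank ∂_3 = (5 − 5) − 0 = 0, and there is no ∂_3, so H_2 = 0.

As a check, the Euler characteristic is 5 − 10 + 5 = 0, which agrees with 1 − 1 + 0 = 0.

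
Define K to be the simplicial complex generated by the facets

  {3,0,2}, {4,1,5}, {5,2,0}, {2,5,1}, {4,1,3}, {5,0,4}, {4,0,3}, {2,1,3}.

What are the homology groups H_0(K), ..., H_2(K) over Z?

We work with the vertex ordering 0 < 1 < 2 < 3 < 4 < 5. The simplices of K, each written with vertices in increasing order, are:

  0-simplices (6): [0], [1], [2], [3], [4], [5]
  1-simplices (12): [0,2], [0,3], [0,4], [0,5], [1,2], [1,3], [1,4], [1,5], [2,3], [2,5], [3,4], [4,5]
  2-simplices (8): [0,2,3], [0,2,5], [0,3,4], [0,4,5], [1,2,3], [1,2,5], [1,3,4], [1,4,5]

so the chain groups are C_0 ≅ Z^6, C_1 ≅ Z^12, C_2 ≅ Z^8.

The boundary map ∂_1: C_1 → C_0 is given by ∂[p,q] = [q] − [p].
This gives a 6×12 integer matrix of rank 5; reducing to Smith normal form yields diagonal entries (1,1,1,1,1).

Boundary ∂_2: C_2 → C_1 maps a triangle to the signed sum of its edges. For instance
  ∂[1,3,4] = [3,4] − [1,4] + [1,3],
  ∂[0,3,4] = [3,4] − [0,4] + [0,3].
The resulting 12×8 matrix has rank 7, and its Smith normal form has invariant factors (1,1,1,1,1,1,1).

Reading off H_k = ker ∂_k / im ∂_{k+1}:

  H_0: rank C_0 − rank ∂_1 = 6 − 5 = 1, and the invariant factors of ∂_1 are all 1, so H_0 = Z.
  H_1: rank ker ∂_1 − rank ∂_2 = (12 − 5) − 7 = 0, and the invariant factors of ∂_2 are all 1, so H_1 = 0.
  H_2: rank ker ∂_2 − rank ∂_3 = (8 − 7) − 0 = 1, and there is no ∂_3, so H_2 = Z.

As a check, the Euler characteristic is 6 − 12 + 8 = 2, which agrees with 1 − 0 + 1 = 2.
(K is a triangulation of the 2-sphere S^2.)

H_0 = Z,  H_1 = 0,  H_2 = Z.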